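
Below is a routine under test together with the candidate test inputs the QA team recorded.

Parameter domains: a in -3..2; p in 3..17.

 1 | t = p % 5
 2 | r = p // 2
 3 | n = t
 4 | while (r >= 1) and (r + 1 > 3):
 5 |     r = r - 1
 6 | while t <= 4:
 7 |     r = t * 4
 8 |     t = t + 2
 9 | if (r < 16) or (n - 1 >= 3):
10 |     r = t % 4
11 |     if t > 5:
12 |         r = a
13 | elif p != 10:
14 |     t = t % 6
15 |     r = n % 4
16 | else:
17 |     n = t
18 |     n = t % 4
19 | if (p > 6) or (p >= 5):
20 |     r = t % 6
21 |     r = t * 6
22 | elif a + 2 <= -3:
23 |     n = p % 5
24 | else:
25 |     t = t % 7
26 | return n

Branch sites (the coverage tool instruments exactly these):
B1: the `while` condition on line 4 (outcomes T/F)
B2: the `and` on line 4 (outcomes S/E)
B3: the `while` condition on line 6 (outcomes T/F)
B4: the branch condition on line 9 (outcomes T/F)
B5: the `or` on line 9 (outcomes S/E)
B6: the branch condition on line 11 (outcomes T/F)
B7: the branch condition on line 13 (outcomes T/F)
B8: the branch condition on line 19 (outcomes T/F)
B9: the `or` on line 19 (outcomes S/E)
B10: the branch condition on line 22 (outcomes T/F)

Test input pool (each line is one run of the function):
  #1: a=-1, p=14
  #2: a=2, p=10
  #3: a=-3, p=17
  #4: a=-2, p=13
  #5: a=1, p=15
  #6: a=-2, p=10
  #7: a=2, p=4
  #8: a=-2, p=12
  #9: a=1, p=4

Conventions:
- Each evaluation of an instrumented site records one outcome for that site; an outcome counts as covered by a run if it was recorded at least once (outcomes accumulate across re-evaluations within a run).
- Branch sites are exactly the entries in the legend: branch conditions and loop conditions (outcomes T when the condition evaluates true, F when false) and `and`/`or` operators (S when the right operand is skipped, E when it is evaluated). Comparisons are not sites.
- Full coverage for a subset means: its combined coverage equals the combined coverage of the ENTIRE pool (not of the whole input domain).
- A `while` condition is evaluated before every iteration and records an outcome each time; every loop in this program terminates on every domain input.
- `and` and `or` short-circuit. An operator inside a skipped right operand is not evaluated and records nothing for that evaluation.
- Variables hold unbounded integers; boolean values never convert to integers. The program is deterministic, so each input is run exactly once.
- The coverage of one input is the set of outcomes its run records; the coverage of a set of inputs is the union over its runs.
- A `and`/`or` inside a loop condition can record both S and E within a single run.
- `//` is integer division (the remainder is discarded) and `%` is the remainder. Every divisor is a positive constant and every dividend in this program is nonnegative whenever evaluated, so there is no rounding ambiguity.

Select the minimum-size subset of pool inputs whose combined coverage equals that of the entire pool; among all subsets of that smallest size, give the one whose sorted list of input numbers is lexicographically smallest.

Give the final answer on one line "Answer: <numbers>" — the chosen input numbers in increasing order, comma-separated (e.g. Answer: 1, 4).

#1 (a=-1, p=14) -> B2->E, B1->T, B2->E, B1->T, B2->E, B1->T, B2->E, B1->T, B2->E, B1->T, B2->E, B1->F, B3->T, B3->F, ...; covered: B1=T, B1=F, B2=E, B3=T, B3=F, B4=T, B5=E, B6=T, B8=T, B9=S
#2 (a=2, p=10) -> B2->E, B1->T, B2->E, B1->T, B2->E, B1->T, B2->E, B1->F, B3->T, B3->T, B3->T, B3->F, B5->E, B4->F, ...; covered: B1=T, B1=F, B2=E, B3=T, B3=F, B4=F, B5=E, B7=F, B8=T, B9=S
#3 (a=-3, p=17) -> B2->E, B1->T, B2->E, B1->T, B2->E, B1->T, B2->E, B1->T, B2->E, B1->T, B2->E, B1->T, B2->E, B1->F, ...; covered: B1=T, B1=F, B2=E, B3=T, B3=F, B4=F, B5=E, B7=T, B8=T, B9=S
#4 (a=-2, p=13) -> B2->E, B1->T, B2->E, B1->T, B2->E, B1->T, B2->E, B1->T, B2->E, B1->F, B3->T, B3->F, B5->S, B4->T, ...; covered: B1=T, B1=F, B2=E, B3=T, B3=F, B4=T, B5=S, B6=F, B8=T, B9=S
#5 (a=1, p=15) -> B2->E, B1->T, B2->E, B1->T, B2->E, B1->T, B2->E, B1->T, B2->E, B1->T, B2->E, B1->F, B3->T, B3->T, ...; covered: B1=T, B1=F, B2=E, B3=T, B3=F, B4=F, B5=E, B7=T, B8=T, B9=S
#6 (a=-2, p=10) -> B2->E, B1->T, B2->E, B1->T, B2->E, B1->T, B2->E, B1->F, B3->T, B3->T, B3->T, B3->F, B5->E, B4->F, ...; covered: B1=T, B1=F, B2=E, B3=T, B3=F, B4=F, B5=E, B7=F, B8=T, B9=S
#7 (a=2, p=4) -> B2->E, B1->F, B3->T, B3->F, B5->E, B4->T, B6->T, B9->E, B8->F, B10->F; covered: B1=F, B2=E, B3=T, B3=F, B4=T, B5=E, B6=T, B8=F, B9=E, B10=F
#8 (a=-2, p=12) -> B2->E, B1->T, B2->E, B1->T, B2->E, B1->T, B2->E, B1->T, B2->E, B1->F, B3->T, B3->T, B3->F, B5->E, ...; covered: B1=T, B1=F, B2=E, B3=T, B3=F, B4=F, B5=E, B7=T, B8=T, B9=S
#9 (a=1, p=4) -> B2->E, B1->F, B3->T, B3->F, B5->E, B4->T, B6->T, B9->E, B8->F, B10->F; covered: B1=F, B2=E, B3=T, B3=F, B4=T, B5=E, B6=T, B8=F, B9=E, B10=F
pool-wide coverage (18 outcomes): B1=T, B1=F, B2=E, B3=T, B3=F, B4=T, B4=F, B5=S, B5=E, B6=T, B6=F, B7=T, B7=F, B8=T, B8=F, B9=S, B9=E, B10=F
every size-1 subset falls short of the 18 outcomes (best: 10/18)
every size-2 subset falls short of the 18 outcomes (best: 15/18)
every size-3 subset falls short of the 18 outcomes (best: 17/18)
the canonical winner is {2, 3, 4, 7}: size 4, full 18-outcome coverage, earliest index list among size-4 covers

Answer: 2, 3, 4, 7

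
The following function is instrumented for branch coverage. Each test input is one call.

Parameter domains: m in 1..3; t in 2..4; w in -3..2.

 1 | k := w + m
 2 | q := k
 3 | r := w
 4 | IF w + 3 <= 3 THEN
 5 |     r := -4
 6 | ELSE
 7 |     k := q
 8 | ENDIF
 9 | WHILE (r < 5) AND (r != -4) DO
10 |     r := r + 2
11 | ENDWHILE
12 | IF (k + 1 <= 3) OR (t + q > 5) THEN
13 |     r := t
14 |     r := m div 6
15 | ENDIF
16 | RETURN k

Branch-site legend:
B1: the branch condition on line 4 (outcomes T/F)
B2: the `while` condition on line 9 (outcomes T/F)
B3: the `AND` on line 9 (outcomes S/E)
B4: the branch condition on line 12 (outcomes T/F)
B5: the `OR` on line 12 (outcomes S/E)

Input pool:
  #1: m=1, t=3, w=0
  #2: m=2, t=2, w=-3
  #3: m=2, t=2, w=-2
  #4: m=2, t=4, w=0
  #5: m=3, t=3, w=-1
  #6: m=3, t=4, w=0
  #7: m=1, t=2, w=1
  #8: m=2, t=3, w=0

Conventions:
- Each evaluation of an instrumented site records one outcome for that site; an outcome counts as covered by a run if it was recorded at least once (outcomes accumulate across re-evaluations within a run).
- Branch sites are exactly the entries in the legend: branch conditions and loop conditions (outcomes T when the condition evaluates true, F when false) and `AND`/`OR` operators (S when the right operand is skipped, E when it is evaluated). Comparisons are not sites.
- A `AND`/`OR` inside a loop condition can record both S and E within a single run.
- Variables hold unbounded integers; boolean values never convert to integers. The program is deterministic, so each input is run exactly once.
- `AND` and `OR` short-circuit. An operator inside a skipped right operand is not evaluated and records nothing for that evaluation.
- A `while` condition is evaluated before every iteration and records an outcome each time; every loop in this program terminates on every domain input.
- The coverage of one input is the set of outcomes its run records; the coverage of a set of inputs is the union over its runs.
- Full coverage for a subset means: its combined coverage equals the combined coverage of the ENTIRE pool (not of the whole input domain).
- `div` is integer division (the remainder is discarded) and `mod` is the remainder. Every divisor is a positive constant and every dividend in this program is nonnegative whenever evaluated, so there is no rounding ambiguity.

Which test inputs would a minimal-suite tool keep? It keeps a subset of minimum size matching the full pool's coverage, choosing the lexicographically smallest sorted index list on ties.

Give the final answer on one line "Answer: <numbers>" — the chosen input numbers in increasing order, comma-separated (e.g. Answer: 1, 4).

run #1 (m=1, t=3, w=0) runs B1->T, B3->E, B2->F, B5->S, B4->T; records B1=T, B2=F, B3=E, B4=T, B5=S
run #2 (m=2, t=2, w=-3) runs B1->T, B3->E, B2->F, B5->S, B4->T; records B1=T, B2=F, B3=E, B4=T, B5=S
run #3 (m=2, t=2, w=-2) runs B1->T, B3->E, B2->F, B5->S, B4->T; records B1=T, B2=F, B3=E, B4=T, B5=S
run #4 (m=2, t=4, w=0) runs B1->T, B3->E, B2->F, B5->S, B4->T; records B1=T, B2=F, B3=E, B4=T, B5=S
run #5 (m=3, t=3, w=-1) runs B1->T, B3->E, B2->F, B5->S, B4->T; records B1=T, B2=F, B3=E, B4=T, B5=S
run #6 (m=3, t=4, w=0) runs B1->T, B3->E, B2->F, B5->E, B4->T; records B1=T, B2=F, B3=E, B4=T, B5=E
run #7 (m=1, t=2, w=1) runs B1->F, B3->E, B2->T, B3->E, B2->T, B3->S, B2->F, B5->S, B4->T; records B1=F, B2=T, B2=F, B3=S, B3=E, B4=T, B5=S
run #8 (m=2, t=3, w=0) runs B1->T, B3->E, B2->F, B5->S, B4->T; records B1=T, B2=F, B3=E, B4=T, B5=S
the full pool covers 9 outcomes: B1=T, B1=F, B2=T, B2=F, B3=S, B3=E, B4=T, B5=S, B5=E
checked all size-1 subsets: none covers 9 outcomes (max 7/9)
the canonical winner is {6, 7}: size 2, full 9-outcome coverage, earliest index list among size-2 covers

Answer: 6, 7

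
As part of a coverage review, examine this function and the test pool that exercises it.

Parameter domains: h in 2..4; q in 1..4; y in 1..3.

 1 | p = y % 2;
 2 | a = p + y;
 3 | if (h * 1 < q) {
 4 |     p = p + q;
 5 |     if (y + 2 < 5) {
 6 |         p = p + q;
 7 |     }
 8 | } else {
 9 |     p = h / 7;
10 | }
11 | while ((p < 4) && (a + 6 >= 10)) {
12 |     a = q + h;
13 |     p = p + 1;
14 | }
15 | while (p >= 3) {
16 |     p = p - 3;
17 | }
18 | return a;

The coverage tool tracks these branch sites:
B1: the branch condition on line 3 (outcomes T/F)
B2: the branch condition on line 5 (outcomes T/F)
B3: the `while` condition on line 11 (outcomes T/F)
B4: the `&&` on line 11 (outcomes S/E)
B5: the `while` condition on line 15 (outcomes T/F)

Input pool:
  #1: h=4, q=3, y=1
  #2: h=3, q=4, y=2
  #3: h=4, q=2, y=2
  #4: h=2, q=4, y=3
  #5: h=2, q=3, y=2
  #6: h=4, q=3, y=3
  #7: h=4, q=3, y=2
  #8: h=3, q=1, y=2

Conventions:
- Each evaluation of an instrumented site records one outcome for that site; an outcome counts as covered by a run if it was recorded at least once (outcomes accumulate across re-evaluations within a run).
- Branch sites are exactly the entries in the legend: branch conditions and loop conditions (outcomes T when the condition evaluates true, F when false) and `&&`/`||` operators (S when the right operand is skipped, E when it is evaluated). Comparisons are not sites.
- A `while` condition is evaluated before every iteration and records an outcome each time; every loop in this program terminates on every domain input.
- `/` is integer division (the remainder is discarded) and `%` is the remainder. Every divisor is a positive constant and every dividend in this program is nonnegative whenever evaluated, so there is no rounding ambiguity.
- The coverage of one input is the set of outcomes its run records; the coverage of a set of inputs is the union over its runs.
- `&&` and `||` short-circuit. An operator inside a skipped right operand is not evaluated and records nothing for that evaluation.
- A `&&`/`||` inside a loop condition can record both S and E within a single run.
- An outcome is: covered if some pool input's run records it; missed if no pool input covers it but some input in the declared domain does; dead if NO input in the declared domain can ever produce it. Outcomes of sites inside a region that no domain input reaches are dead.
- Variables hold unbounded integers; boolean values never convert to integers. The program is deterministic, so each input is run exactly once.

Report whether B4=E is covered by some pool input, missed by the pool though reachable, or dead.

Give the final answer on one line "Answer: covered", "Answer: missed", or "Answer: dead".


B4=E is recorded by pool input(s) 1, 3, 6, 7, 8 -> covered
Answer: covered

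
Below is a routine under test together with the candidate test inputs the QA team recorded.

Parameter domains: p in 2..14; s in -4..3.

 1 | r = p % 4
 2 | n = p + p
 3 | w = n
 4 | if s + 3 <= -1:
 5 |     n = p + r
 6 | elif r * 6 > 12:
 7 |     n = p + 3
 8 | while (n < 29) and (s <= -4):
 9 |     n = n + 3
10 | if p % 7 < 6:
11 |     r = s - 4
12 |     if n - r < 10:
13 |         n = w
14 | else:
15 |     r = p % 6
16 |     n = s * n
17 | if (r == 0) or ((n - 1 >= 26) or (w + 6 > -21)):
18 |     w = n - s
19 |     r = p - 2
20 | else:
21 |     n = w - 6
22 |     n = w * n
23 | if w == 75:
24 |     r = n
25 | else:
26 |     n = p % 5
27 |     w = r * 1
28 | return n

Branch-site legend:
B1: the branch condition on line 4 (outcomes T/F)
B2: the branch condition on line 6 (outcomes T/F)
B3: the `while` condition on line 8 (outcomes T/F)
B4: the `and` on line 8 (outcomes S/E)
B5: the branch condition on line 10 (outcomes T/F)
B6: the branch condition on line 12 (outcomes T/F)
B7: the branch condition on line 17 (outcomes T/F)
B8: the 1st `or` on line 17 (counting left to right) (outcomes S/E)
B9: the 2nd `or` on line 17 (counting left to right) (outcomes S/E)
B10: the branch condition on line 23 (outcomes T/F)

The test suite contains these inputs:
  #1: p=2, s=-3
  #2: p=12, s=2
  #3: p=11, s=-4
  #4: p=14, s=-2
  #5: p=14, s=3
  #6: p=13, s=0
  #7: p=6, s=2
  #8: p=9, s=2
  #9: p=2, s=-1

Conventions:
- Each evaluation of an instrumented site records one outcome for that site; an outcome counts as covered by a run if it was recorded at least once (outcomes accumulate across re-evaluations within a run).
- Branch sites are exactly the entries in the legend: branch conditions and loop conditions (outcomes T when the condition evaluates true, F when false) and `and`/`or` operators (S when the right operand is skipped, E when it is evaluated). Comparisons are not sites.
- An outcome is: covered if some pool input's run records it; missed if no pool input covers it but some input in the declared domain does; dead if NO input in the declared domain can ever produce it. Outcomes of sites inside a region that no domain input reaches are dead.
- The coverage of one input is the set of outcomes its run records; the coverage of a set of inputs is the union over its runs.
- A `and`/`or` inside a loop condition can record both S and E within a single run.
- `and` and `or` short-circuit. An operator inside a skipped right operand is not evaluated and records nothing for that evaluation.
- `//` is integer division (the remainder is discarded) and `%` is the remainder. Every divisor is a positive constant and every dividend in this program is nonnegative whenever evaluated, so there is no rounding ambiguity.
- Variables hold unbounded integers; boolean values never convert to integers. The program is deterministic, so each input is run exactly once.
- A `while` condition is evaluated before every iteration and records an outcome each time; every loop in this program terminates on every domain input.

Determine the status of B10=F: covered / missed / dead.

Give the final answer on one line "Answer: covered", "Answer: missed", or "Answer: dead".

B10=F is recorded by pool input(s) 1, 2, 3, 4, 5, 6, 7, 8, 9 -> covered

Answer: covered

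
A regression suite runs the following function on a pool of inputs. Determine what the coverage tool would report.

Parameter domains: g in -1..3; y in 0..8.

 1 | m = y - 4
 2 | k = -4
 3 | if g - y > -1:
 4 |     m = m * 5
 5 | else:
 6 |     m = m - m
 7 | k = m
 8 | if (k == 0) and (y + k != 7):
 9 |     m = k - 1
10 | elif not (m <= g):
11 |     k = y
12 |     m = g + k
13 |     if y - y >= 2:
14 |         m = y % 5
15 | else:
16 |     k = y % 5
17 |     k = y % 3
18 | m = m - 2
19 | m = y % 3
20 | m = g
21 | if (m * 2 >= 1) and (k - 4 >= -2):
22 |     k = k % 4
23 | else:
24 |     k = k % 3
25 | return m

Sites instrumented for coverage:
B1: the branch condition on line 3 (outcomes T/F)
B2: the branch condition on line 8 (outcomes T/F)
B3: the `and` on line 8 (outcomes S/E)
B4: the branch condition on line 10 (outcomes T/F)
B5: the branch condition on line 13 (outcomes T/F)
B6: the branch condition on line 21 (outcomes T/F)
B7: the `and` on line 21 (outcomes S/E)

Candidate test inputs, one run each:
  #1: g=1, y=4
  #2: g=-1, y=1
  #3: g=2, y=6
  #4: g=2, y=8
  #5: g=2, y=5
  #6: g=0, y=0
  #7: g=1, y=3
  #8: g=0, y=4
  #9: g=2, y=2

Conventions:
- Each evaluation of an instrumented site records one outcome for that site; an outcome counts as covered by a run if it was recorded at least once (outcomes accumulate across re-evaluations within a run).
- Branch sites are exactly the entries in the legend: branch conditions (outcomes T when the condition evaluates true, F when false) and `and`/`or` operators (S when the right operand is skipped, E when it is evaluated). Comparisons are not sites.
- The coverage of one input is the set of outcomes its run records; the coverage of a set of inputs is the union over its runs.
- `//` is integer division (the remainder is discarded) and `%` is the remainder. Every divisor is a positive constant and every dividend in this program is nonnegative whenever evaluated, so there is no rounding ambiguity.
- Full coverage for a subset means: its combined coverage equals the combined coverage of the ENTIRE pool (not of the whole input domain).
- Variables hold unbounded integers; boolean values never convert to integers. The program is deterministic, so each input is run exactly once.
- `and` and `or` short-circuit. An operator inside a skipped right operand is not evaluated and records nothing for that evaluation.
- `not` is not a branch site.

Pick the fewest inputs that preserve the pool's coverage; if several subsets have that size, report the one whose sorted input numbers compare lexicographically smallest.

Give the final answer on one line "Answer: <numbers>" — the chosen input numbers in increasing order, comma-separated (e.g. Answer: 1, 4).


#1 (g=1, y=4) -> B1->F, B3->E, B2->T, B7->E, B6->F; covered: B1=F, B2=T, B3=E, B6=F, B7=E
#2 (g=-1, y=1) -> B1->F, B3->E, B2->T, B7->S, B6->F; covered: B1=F, B2=T, B3=E, B6=F, B7=S
#3 (g=2, y=6) -> B1->F, B3->E, B2->T, B7->E, B6->F; covered: B1=F, B2=T, B3=E, B6=F, B7=E
#4 (g=2, y=8) -> B1->F, B3->E, B2->T, B7->E, B6->F; covered: B1=F, B2=T, B3=E, B6=F, B7=E
#5 (g=2, y=5) -> B1->F, B3->E, B2->T, B7->E, B6->F; covered: B1=F, B2=T, B3=E, B6=F, B7=E
#6 (g=0, y=0) -> B1->T, B3->S, B2->F, B4->F, B7->S, B6->F; covered: B1=T, B2=F, B3=S, B4=F, B6=F, B7=S
#7 (g=1, y=3) -> B1->F, B3->E, B2->T, B7->E, B6->F; covered: B1=F, B2=T, B3=E, B6=F, B7=E
#8 (g=0, y=4) -> B1->F, B3->E, B2->T, B7->S, B6->F; covered: B1=F, B2=T, B3=E, B6=F, B7=S
#9 (g=2, y=2) -> B1->T, B3->S, B2->F, B4->F, B7->E, B6->T; covered: B1=T, B2=F, B3=S, B4=F, B6=T, B7=E
pool-wide coverage (11 outcomes): B1=T, B1=F, B2=T, B2=F, B3=S, B3=E, B4=F, B6=T, B6=F, B7=S, B7=E
size 1 is not enough: best union over all size-1 subsets is 6/11
at size 2, {2, 9} reaches all 11 outcomes; every lexicographically earlier size-2 subset fails
Answer: 2, 9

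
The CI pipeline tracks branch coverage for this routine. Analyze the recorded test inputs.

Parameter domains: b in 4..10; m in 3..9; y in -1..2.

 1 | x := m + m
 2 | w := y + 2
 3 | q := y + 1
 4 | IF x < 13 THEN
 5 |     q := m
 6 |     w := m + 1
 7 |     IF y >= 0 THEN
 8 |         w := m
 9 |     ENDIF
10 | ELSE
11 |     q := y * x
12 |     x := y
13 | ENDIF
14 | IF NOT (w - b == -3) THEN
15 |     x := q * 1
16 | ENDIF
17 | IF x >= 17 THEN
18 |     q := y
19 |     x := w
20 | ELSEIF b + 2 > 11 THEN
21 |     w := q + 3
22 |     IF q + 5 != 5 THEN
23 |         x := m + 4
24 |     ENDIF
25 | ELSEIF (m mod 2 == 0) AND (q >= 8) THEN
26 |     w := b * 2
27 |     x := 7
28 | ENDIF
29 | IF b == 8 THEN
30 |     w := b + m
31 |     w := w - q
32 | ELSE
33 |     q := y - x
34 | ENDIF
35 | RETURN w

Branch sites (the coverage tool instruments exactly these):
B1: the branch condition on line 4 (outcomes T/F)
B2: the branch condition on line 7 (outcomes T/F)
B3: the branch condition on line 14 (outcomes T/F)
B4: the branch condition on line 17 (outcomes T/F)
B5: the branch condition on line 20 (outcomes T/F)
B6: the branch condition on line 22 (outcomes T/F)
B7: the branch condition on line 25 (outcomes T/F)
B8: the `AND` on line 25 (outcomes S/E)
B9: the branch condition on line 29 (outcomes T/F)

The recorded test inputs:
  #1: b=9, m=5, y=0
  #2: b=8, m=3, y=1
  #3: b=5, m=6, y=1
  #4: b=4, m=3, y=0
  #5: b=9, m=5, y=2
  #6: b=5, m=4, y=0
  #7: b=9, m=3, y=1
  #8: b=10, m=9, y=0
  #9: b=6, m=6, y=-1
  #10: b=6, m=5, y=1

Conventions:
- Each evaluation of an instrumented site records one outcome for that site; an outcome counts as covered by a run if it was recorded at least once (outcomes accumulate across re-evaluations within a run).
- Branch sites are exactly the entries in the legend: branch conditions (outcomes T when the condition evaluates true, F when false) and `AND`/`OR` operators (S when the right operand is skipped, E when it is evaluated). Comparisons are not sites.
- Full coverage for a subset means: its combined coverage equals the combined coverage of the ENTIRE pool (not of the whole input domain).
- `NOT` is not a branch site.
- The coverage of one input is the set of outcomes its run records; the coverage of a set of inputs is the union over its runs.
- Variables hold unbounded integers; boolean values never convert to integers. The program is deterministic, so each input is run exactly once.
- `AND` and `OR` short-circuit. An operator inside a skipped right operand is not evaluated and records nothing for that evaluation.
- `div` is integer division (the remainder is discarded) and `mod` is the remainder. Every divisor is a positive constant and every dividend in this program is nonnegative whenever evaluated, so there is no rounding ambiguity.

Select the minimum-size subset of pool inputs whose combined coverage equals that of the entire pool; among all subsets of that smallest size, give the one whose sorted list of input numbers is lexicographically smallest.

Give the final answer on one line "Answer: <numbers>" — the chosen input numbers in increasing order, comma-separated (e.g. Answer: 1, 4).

input #1 (b=9, m=5, y=0): events B1->T, B2->T, B3->T, B4->F, B5->F, B8->S, B7->F, B9->F; covers B1=T, B2=T, B3=T, B4=F, B5=F, B7=F, B8=S, B9=F
input #2 (b=8, m=3, y=1): events B1->T, B2->T, B3->T, B4->F, B5->F, B8->S, B7->F, B9->T; covers B1=T, B2=T, B3=T, B4=F, B5=F, B7=F, B8=S, B9=T
input #3 (b=5, m=6, y=1): events B1->T, B2->T, B3->T, B4->F, B5->F, B8->E, B7->F, B9->F; covers B1=T, B2=T, B3=T, B4=F, B5=F, B7=F, B8=E, B9=F
input #4 (b=4, m=3, y=0): events B1->T, B2->T, B3->T, B4->F, B5->F, B8->S, B7->F, B9->F; covers B1=T, B2=T, B3=T, B4=F, B5=F, B7=F, B8=S, B9=F
input #5 (b=9, m=5, y=2): events B1->T, B2->T, B3->T, B4->F, B5->F, B8->S, B7->F, B9->F; covers B1=T, B2=T, B3=T, B4=F, B5=F, B7=F, B8=S, B9=F
input #6 (b=5, m=4, y=0): events B1->T, B2->T, B3->T, B4->F, B5->F, B8->E, B7->F, B9->F; covers B1=T, B2=T, B3=T, B4=F, B5=F, B7=F, B8=E, B9=F
input #7 (b=9, m=3, y=1): events B1->T, B2->T, B3->T, B4->F, B5->F, B8->S, B7->F, B9->F; covers B1=T, B2=T, B3=T, B4=F, B5=F, B7=F, B8=S, B9=F
input #8 (b=10, m=9, y=0): events B1->F, B3->T, B4->F, B5->T, B6->F, B9->F; covers B1=F, B3=T, B4=F, B5=T, B6=F, B9=F
input #9 (b=6, m=6, y=-1): events B1->T, B2->F, B3->T, B4->F, B5->F, B8->E, B7->F, B9->F; covers B1=T, B2=F, B3=T, B4=F, B5=F, B7=F, B8=E, B9=F
input #10 (b=6, m=5, y=1): events B1->T, B2->T, B3->T, B4->F, B5->F, B8->S, B7->F, B9->F; covers B1=T, B2=T, B3=T, B4=F, B5=F, B7=F, B8=S, B9=F
union over all inputs: B1=T, B1=F, B2=T, B2=F, B3=T, B4=F, B5=T, B5=F, B6=F, B7=F, B8=S, B8=E, B9=T, B9=F (14 outcomes)
every size-1 subset falls short of the 14 outcomes (best: 8/14)
every size-2 subset falls short of the 14 outcomes (best: 12/14)
at size 3, {2, 8, 9} reaches all 14 outcomes; every lexicographically earlier size-3 subset fails

Answer: 2, 8, 9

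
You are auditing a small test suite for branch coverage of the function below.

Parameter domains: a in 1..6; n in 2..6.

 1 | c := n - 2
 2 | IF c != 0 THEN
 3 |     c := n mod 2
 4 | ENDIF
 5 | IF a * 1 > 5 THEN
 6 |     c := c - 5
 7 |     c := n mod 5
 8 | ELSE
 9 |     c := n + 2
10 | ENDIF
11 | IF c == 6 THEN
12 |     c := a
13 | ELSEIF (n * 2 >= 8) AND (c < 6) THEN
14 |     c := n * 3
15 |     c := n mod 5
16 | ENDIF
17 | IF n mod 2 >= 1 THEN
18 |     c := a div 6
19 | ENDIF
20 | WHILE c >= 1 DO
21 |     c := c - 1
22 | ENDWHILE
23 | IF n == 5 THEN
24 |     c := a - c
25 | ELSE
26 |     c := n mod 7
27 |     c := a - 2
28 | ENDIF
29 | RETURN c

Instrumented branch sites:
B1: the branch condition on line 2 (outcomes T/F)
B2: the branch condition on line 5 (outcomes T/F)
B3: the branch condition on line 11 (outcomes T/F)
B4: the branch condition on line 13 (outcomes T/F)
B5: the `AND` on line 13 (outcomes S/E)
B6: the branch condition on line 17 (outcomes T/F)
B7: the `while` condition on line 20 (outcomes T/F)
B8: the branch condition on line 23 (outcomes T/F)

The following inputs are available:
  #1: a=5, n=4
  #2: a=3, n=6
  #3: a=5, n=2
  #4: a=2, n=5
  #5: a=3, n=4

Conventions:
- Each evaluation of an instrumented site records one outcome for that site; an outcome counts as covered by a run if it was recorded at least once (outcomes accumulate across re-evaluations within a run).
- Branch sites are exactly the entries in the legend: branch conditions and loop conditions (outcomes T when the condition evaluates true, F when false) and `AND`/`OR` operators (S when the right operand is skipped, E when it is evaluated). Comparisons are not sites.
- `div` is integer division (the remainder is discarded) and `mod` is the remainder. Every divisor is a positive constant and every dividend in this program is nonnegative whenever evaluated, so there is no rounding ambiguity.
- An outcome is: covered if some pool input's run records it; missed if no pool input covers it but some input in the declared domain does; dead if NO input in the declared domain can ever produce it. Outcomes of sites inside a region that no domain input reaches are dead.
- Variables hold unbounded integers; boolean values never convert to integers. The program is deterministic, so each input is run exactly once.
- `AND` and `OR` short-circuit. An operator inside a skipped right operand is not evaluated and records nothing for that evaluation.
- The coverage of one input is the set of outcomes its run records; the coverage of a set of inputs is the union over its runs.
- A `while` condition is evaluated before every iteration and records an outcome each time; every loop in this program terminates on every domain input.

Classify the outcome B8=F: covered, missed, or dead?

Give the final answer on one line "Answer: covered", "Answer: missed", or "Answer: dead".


B8=F is recorded by pool input(s) 1, 2, 3, 5 -> covered
Answer: covered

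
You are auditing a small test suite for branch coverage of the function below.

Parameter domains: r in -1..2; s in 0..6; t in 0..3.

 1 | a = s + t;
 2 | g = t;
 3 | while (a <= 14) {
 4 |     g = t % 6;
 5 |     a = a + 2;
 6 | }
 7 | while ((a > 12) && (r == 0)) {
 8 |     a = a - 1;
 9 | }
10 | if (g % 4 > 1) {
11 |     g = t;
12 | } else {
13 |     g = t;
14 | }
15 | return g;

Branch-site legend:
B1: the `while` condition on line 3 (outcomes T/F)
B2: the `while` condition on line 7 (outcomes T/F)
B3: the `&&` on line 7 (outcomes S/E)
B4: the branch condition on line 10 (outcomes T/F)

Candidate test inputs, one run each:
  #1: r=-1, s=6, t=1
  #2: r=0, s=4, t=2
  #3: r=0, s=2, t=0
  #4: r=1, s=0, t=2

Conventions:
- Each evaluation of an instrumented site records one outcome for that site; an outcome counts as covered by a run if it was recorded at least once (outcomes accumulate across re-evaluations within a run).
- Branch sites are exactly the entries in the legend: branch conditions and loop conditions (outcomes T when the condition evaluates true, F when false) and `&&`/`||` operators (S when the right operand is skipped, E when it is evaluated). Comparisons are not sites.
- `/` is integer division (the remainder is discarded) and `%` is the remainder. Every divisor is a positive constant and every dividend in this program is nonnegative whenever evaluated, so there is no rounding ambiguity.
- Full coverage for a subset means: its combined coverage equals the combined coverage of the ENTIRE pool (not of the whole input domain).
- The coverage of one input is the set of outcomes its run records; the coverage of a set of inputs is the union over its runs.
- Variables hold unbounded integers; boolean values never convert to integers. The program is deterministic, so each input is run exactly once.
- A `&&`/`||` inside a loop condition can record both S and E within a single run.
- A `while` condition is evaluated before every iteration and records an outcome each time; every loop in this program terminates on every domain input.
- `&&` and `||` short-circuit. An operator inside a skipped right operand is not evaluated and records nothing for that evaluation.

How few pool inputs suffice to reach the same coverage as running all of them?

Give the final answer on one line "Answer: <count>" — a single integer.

input #1 (r=-1, s=6, t=1): events B1->T, B1->T, B1->T, B1->T, B1->F, B3->E, B2->F, B4->F; covers B1=T, B1=F, B2=F, B3=E, B4=F
input #2 (r=0, s=4, t=2): events B1->T, B1->T, B1->T, B1->T, B1->T, B1->F, B3->E, B2->T, B3->E, B2->T, B3->E, B2->T, B3->E, B2->T, ...; covers B1=T, B1=F, B2=T, B2=F, B3=S, B3=E, B4=T
input #3 (r=0, s=2, t=0): events B1->T, B1->T, B1->T, B1->T, B1->T, B1->T, B1->T, B1->F, B3->E, B2->T, B3->E, B2->T, B3->E, B2->T, ...; covers B1=T, B1=F, B2=T, B2=F, B3=S, B3=E, B4=F
input #4 (r=1, s=0, t=2): events B1->T, B1->T, B1->T, B1->T, B1->T, B1->T, B1->T, B1->F, B3->E, B2->F, B4->T; covers B1=T, B1=F, B2=F, B3=E, B4=T
together the pool reaches 8 outcomes: B1=T, B1=F, B2=T, B2=F, B3=S, B3=E, B4=T, B4=F
no size-1 subset reaches all 8 outcomes (best union: 7/8)
size 2: inputs {1, 2} cover all 8 outcomes, and no lexicographically smaller subset of this size does

Answer: 2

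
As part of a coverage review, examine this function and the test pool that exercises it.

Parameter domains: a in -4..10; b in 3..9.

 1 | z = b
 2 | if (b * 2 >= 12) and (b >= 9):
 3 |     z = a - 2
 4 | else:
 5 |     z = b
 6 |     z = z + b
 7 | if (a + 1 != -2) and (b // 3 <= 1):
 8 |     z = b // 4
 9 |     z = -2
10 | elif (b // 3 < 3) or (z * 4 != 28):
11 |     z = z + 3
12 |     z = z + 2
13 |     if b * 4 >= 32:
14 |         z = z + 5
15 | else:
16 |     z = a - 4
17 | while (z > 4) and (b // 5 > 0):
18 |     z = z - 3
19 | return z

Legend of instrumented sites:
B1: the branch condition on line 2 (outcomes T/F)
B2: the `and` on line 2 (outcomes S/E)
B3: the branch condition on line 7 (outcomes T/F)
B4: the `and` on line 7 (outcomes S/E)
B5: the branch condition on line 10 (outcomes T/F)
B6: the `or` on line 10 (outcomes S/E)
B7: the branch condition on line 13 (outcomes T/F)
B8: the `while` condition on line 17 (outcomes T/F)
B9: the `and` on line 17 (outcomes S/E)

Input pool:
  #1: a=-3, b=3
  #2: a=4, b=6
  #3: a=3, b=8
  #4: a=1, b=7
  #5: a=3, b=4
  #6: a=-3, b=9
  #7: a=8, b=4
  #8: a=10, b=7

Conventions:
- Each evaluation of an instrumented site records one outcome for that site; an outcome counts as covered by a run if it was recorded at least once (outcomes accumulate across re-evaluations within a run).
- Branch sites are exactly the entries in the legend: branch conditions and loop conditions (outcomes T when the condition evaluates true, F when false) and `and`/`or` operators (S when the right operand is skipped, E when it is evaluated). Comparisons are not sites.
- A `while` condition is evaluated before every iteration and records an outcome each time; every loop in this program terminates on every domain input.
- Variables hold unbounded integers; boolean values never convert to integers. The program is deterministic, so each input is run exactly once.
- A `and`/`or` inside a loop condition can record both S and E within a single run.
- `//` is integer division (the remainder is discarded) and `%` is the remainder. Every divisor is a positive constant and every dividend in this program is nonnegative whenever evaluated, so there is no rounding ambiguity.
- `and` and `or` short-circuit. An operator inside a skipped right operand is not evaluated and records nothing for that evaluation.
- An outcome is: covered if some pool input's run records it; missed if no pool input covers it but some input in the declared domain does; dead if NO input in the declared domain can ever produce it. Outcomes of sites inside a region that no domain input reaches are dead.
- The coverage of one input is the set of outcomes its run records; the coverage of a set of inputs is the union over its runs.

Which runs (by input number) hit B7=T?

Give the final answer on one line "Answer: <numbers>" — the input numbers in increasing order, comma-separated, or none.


input #1 (a=-3, b=3): does not record B7=T
input #2 (a=4, b=6): does not record B7=T
input #3 (a=3, b=8): records B7=T
input #4 (a=1, b=7): does not record B7=T
input #5 (a=3, b=4): does not record B7=T
input #6 (a=-3, b=9): records B7=T
input #7 (a=8, b=4): does not record B7=T
input #8 (a=10, b=7): does not record B7=T
Answer: 3, 6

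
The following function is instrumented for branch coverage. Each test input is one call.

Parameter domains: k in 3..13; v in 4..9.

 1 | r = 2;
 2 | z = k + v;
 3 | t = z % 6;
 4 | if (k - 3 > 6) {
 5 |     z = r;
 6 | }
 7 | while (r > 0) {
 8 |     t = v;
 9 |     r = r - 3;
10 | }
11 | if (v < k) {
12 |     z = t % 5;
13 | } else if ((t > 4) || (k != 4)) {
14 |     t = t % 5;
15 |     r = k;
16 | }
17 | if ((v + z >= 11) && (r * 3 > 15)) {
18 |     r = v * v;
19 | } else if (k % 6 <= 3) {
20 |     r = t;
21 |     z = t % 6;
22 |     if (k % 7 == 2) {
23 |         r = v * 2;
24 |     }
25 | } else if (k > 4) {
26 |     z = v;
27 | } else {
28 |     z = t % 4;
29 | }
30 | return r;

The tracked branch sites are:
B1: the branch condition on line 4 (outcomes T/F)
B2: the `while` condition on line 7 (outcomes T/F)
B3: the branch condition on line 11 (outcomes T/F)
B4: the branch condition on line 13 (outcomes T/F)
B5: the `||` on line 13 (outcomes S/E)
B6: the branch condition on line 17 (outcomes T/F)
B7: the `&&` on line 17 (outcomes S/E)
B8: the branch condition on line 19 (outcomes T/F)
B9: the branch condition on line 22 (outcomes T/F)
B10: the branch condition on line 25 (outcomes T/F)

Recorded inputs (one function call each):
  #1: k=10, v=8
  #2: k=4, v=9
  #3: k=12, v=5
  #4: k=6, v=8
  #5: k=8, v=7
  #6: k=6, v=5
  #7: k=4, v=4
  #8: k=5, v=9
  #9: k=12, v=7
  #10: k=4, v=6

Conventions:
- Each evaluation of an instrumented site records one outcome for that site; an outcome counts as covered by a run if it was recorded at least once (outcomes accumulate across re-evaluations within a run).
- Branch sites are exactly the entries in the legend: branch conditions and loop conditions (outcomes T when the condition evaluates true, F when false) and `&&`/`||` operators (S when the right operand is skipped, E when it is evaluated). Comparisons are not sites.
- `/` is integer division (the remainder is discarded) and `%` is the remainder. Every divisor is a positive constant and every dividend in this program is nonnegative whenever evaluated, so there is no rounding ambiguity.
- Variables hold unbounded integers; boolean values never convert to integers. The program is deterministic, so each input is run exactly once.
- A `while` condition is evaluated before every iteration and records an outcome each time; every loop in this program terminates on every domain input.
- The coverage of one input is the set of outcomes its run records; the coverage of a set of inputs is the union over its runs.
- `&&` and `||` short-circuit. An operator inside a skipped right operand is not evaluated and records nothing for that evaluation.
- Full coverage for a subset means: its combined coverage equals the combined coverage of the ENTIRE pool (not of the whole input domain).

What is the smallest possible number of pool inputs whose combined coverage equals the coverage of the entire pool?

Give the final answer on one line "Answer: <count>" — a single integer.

run #1 (k=10, v=8) runs B1->T, B2->T, B2->F, B3->T, B7->E, B6->F, B8->F, B10->T; records B1=T, B2=T, B2=F, B3=T, B6=F, B7=E, B8=F, B10=T
run #2 (k=4, v=9) runs B1->F, B2->T, B2->F, B3->F, B5->S, B4->T, B7->E, B6->F, B8->F, B10->F; records B1=F, B2=T, B2=F, B3=F, B4=T, B5=S, B6=F, B7=E, B8=F, B10=F
run #3 (k=12, v=5) runs B1->T, B2->T, B2->F, B3->T, B7->S, B6->F, B8->T, B9->F; records B1=T, B2=T, B2=F, B3=T, B6=F, B7=S, B8=T, B9=F
run #4 (k=6, v=8) runs B1->F, B2->T, B2->F, B3->F, B5->S, B4->T, B7->E, B6->T; records B1=F, B2=T, B2=F, B3=F, B4=T, B5=S, B6=T, B7=E
run #5 (k=8, v=7) runs B1->F, B2->T, B2->F, B3->T, B7->S, B6->F, B8->T, B9->F; records B1=F, B2=T, B2=F, B3=T, B6=F, B7=S, B8=T, B9=F
run #6 (k=6, v=5) runs B1->F, B2->T, B2->F, B3->T, B7->S, B6->F, B8->T, B9->F; records B1=F, B2=T, B2=F, B3=T, B6=F, B7=S, B8=T, B9=F
run #7 (k=4, v=4) runs B1->F, B2->T, B2->F, B3->F, B5->E, B4->F, B7->E, B6->F, B8->F, B10->F; records B1=F, B2=T, B2=F, B3=F, B4=F, B5=E, B6=F, B7=E, B8=F, B10=F
run #8 (k=5, v=9) runs B1->F, B2->T, B2->F, B3->F, B5->S, B4->T, B7->E, B6->F, B8->F, B10->T; records B1=F, B2=T, B2=F, B3=F, B4=T, B5=S, B6=F, B7=E, B8=F, B10=T
run #9 (k=12, v=7) runs B1->T, B2->T, B2->F, B3->T, B7->S, B6->F, B8->T, B9->F; records B1=T, B2=T, B2=F, B3=T, B6=F, B7=S, B8=T, B9=F
run #10 (k=4, v=6) runs B1->F, B2->T, B2->F, B3->F, B5->S, B4->T, B7->E, B6->F, B8->F, B10->F; records B1=F, B2=T, B2=F, B3=F, B4=T, B5=S, B6=F, B7=E, B8=F, B10=F
pool-wide coverage (19 outcomes): B1=T, B1=F, B2=T, B2=F, B3=T, B3=F, B4=T, B4=F, B5=S, B5=E, B6=T, B6=F, B7=S, B7=E, B8=T, B8=F, B9=F, B10=T, B10=F
checked all size-1 subsets: none covers 19 outcomes (max 10/19)
checked all size-2 subsets: none covers 19 outcomes (max 15/19)
checked all size-3 subsets: none covers 19 outcomes (max 18/19)
at size 4, {1, 3, 4, 7} reaches all 19 outcomes; every lexicographically earlier size-4 subset fails

Answer: 4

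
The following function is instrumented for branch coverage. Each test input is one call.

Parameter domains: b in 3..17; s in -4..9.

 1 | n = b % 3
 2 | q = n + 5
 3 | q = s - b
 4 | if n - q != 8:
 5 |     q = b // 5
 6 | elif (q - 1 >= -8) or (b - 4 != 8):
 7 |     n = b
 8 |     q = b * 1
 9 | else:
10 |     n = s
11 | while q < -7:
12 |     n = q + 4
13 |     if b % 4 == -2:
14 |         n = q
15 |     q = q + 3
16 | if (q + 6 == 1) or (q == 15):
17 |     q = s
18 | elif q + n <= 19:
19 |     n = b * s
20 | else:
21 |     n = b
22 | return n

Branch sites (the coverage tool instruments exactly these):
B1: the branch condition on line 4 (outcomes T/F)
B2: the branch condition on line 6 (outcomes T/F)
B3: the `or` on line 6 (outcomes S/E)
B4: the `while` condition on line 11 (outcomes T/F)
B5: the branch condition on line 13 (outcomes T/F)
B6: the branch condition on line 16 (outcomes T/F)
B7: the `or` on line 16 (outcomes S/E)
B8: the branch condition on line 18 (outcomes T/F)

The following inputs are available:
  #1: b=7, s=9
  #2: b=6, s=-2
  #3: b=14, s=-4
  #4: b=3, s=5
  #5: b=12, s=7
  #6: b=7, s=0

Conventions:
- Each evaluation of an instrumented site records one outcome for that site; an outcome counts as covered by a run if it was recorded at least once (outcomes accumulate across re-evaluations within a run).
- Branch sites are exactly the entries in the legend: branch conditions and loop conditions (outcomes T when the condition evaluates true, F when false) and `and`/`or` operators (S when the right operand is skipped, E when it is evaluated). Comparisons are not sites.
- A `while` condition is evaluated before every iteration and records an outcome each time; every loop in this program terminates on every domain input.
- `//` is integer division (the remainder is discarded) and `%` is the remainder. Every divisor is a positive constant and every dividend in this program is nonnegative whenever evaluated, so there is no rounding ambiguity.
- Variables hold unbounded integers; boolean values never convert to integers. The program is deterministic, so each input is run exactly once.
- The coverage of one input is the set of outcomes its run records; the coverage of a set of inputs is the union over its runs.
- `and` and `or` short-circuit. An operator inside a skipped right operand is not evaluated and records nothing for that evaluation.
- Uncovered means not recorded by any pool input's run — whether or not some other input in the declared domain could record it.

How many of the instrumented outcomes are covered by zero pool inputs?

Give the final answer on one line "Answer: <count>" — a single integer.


#1 (b=7, s=9) -> B1->T, B4->F, B7->E, B6->F, B8->T; covered: B1=T, B4=F, B6=F, B7=E, B8=T
#2 (b=6, s=-2) -> B1->F, B3->E, B2->T, B4->F, B7->E, B6->F, B8->T; covered: B1=F, B2=T, B3=E, B4=F, B6=F, B7=E, B8=T
#3 (b=14, s=-4) -> B1->T, B4->F, B7->E, B6->F, B8->T; covered: B1=T, B4=F, B6=F, B7=E, B8=T
#4 (b=3, s=5) -> B1->T, B4->F, B7->E, B6->F, B8->T; covered: B1=T, B4=F, B6=F, B7=E, B8=T
#5 (b=12, s=7) -> B1->T, B4->F, B7->E, B6->F, B8->T; covered: B1=T, B4=F, B6=F, B7=E, B8=T
#6 (b=7, s=0) -> B1->F, B3->S, B2->T, B4->F, B7->E, B6->F, B8->T; covered: B1=F, B2=T, B3=S, B4=F, B6=F, B7=E, B8=T
union over the pool: B1=T, B1=F, B2=T, B3=S, B3=E, B4=F, B6=F, B7=E, B8=T
uncovered (7 of 16): B2=F, B4=T, B5=T, B5=F, B6=T, B7=S, B8=F
Answer: 7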